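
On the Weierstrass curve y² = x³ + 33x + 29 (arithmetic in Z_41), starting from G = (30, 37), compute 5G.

(23, 32)

Double-and-add on 5 = (101)₂. Start with G = (30, 37) for the leading 1-bit.
double: tangent at (30, 37): λ = (3·30² + 33)/(2·37) ≡ 27/33. 33⁻¹ ≡ 5 (mod 41), so λ ≡ 27·5 ≡ 12.
  x = λ² - 30 - 30 = 144 - 60 ≡ 2; y = λ·(30 - 2) - 37 ≡ 12. → (2, 12)
double: tangent at (2, 12): λ = (3·2² + 33)/(2·12) ≡ 4/24. 24⁻¹ ≡ 12 (mod 41) since 24·12 = 288 ≡ 1, so λ ≡ 4·12 ≡ 7.
  x = λ² - 2 - 2 = 49 - 4 ≡ 4; y = λ·(2 - 4) - 12 ≡ 15. → (4, 15)
add G: (4, 15) + (30, 37). λ = (37 - 15)/(30 - 4) ≡ 22/26 mod 41. 26⁻¹ ≡ 30 (mod 41), so λ ≡ 4.
  x = λ² - 4 - 30 = 16 - 34 ≡ 23; y = λ·(4 - 23) - 15 ≡ 32. → (23, 32)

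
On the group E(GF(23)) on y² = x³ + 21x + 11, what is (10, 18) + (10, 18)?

(6, 10)

tangent at (10, 18): λ = (3·10² + 21)/(2·18) ≡ 22/13. 13⁻¹ ≡ 16 (mod 23), so λ ≡ 22·16 ≡ 7.
  x = λ² - 10 - 10 = 49 - 20 ≡ 6; y = λ·(10 - 6) - 18 ≡ 10. → (6, 10)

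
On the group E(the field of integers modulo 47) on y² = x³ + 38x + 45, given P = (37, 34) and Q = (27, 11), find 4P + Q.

(18, 13)

First 4P:
Repeated addition: build up to 4P.
2P: tangent at (37, 34): λ = (3·37² + 38)/(2·34) ≡ 9/21. 21⁻¹ ≡ 9 (mod 47), so λ ≡ 9·9 ≡ 34.
  x = λ² - 37 - 37 = 1156 - 74 ≡ 1; y = λ·(37 - 1) - 34 ≡ 15. → (1, 15)
3P: (1, 15) + (37, 34). λ = (34 - 15)/(37 - 1) ≡ 19/36 mod 47. 36⁻¹ ≡ 17 (mod 47), so λ ≡ 41.
  x = λ² - 1 - 37 = 1681 - 38 ≡ 45; y = λ·(1 - 45) - 15 ≡ 14. → (45, 14)
4P: (45, 14) + (37, 34). λ = (34 - 14)/(37 - 45) ≡ 20/39 mod 47. 39⁻¹ ≡ 41 (mod 47) since 39·41 = 1599 ≡ 1, so λ ≡ 21.
  x = λ² - 45 - 37 = 441 - 82 ≡ 30; y = λ·(45 - 30) - 14 ≡ 19. → (30, 19)
4P = (30, 19).
Finally 4P + Q:
(30, 19) + (27, 11). λ = (11 - 19)/(27 - 30) ≡ 39/44 mod 47. 44⁻¹ ≡ 31 (mod 47) since 44·31 = 1364 ≡ 1, so λ ≡ 34.
  x = λ² - 30 - 27 = 1156 - 57 ≡ 18; y = λ·(30 - 18) - 19 ≡ 13. → (18, 13)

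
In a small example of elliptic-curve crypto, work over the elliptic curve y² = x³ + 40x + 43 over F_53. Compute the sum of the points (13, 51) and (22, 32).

(13, 51) + (22, 32). λ = (32 - 51)/(22 - 13) ≡ 34/9 mod 53. 9⁻¹ ≡ 6 (mod 53), so λ ≡ 45.
  x = λ² - 13 - 22 = 2025 - 35 ≡ 29; y = λ·(13 - 29) - 51 ≡ 24. → (29, 24)

(29, 24)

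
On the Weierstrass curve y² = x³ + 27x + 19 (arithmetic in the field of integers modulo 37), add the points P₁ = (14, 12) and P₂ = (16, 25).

(14, 12) + (16, 25). λ = (25 - 12)/(16 - 14) ≡ 13/2 mod 37. 2⁻¹ ≡ 19 (mod 37), so λ ≡ 25.
  x = λ² - 14 - 16 = 625 - 30 ≡ 3; y = λ·(14 - 3) - 12 ≡ 4. → (3, 4)

(3, 4)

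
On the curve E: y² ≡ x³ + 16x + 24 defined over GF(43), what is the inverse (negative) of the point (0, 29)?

(0, 14)

-(0, 29) = (0, -29 mod 43) = (0, 14).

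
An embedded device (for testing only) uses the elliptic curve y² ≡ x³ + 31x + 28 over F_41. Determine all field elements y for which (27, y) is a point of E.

x³ + 31x + 28 = 20548 ≡ 7 (mod 41).
7 is a non-residue mod 41; no y exists.

none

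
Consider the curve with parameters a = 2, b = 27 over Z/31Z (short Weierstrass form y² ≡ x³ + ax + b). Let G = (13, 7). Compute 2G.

(25, 4)

tangent at (13, 7): λ = (3·13² + 2)/(2·7) ≡ 13/14. 14⁻¹ ≡ 20 (mod 31), so λ ≡ 13·20 ≡ 12.
  x = λ² - 13 - 13 = 144 - 26 ≡ 25; y = λ·(13 - 25) - 7 ≡ 4. → (25, 4)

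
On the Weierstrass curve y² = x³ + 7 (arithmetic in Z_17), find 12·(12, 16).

(5, 8)

Write P = (12, 16).
Double-and-add on 12 = (1100)₂. Start with P = (12, 16) for the leading 1-bit.
double: tangent at (12, 16): λ = (3·12² + 0)/(2·16) ≡ 7/15. 15⁻¹ ≡ 8 (mod 17), so λ ≡ 7·8 ≡ 5.
  x = λ² - 12 - 12 = 25 - 24 ≡ 1; y = λ·(12 - 1) - 16 ≡ 5. → (1, 5)
add P: (1, 5) + (12, 16). λ = (16 - 5)/(12 - 1) ≡ 11/11 mod 17. 11⁻¹ ≡ 14 (mod 17), so λ ≡ 1.
  x = λ² - 1 - 12 = 1 - 13 ≡ 5; y = λ·(1 - 5) - 5 ≡ 8. → (5, 8)
double: tangent at (5, 8): λ = (3·5² + 0)/(2·8) ≡ 7/16. 16⁻¹ ≡ 16 (mod 17), so λ ≡ 7·16 ≡ 10.
  x = λ² - 5 - 5 = 100 - 10 ≡ 5; y = λ·(5 - 5) - 8 ≡ 9. → (5, 9)
double: tangent at (5, 9): λ = (3·5² + 0)/(2·9) ≡ 7/1. 1⁻¹ ≡ 1 (mod 17), so λ ≡ 7·1 ≡ 7.
  x = λ² - 5 - 5 = 49 - 10 ≡ 5; y = λ·(5 - 5) - 9 ≡ 8. → (5, 8)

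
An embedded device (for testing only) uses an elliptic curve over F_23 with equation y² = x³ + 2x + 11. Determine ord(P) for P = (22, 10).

2P: tangent at (22, 10): λ = (3·22² + 2)/(2·10) ≡ 5/20. 20⁻¹ ≡ 15 (mod 23), so λ ≡ 5·15 ≡ 6.
  x = λ² - 22 - 22 = 36 - 44 ≡ 15; y = λ·(22 - 15) - 10 ≡ 9. → (15, 9)
3P: (15, 9) + (22, 10). λ = (10 - 9)/(22 - 15) ≡ 1/7 mod 23. 7⁻¹ ≡ 10 (mod 23) since 7·10 = 70 ≡ 1, so λ ≡ 10.
  x = λ² - 15 - 22 = 100 - 37 ≡ 17; y = λ·(15 - 17) - 9 ≡ 17. → (17, 17)
4P: (17, 17) + (22, 10). λ = (10 - 17)/(22 - 17) ≡ 16/5 mod 23. 5⁻¹ ≡ 14 (mod 23), so λ ≡ 17.
  x = λ² - 17 - 22 = 289 - 39 ≡ 20; y = λ·(17 - 20) - 17 ≡ 1. → (20, 1)
5P: (20, 1) + (22, 10). λ = (10 - 1)/(22 - 20) ≡ 9/2 mod 23. 2⁻¹ ≡ 12 (mod 23), so λ ≡ 16.
  x = λ² - 20 - 22 = 256 - 42 ≡ 7; y = λ·(20 - 7) - 1 ≡ 0. → (7, 0)
6P: (7, 0) + (22, 10). λ = (10 - 0)/(22 - 7) ≡ 10/15 mod 23. 15⁻¹ ≡ 20 (mod 23), so λ ≡ 16.
  x = λ² - 7 - 22 = 256 - 29 ≡ 20; y = λ·(7 - 20) - 0 ≡ 22. → (20, 22)
7P: (20, 22) + (22, 10). λ = (10 - 22)/(22 - 20) ≡ 11/2 mod 23. 2⁻¹ ≡ 12 (mod 23), so λ ≡ 17.
  x = λ² - 20 - 22 = 289 - 42 ≡ 17; y = λ·(20 - 17) - 22 ≡ 6. → (17, 6)
8P: (17, 6) + (22, 10). λ = (10 - 6)/(22 - 17) ≡ 4/5 mod 23. 5⁻¹ ≡ 14 (mod 23), so λ ≡ 10.
  x = λ² - 17 - 22 = 100 - 39 ≡ 15; y = λ·(17 - 15) - 6 ≡ 14. → (15, 14)
9P: (15, 14) + (22, 10). λ = (10 - 14)/(22 - 15) ≡ 19/7 mod 23. 7⁻¹ ≡ 10 (mod 23) since 7·10 = 70 ≡ 1, so λ ≡ 6.
  x = λ² - 15 - 22 = 36 - 37 ≡ 22; y = λ·(15 - 22) - 14 ≡ 13. → (22, 13)
10P: (22, 13) + (22, 10): same x and y₁ ≡ -y₂, so the sum is O.
10P = O, so the order is 10.

10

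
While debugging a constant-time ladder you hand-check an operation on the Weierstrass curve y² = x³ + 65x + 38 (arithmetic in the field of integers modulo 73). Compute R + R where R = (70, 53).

(31, 69)

tangent at (70, 53): λ = (3·70² + 65)/(2·53) ≡ 19/33. 33⁻¹ ≡ 31 (mod 73), so λ ≡ 19·31 ≡ 5.
  x = λ² - 70 - 70 = 25 - 140 ≡ 31; y = λ·(70 - 31) - 53 ≡ 69. → (31, 69)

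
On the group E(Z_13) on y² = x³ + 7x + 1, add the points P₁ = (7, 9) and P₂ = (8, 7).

(7, 9) + (8, 7). λ = (7 - 9)/(8 - 7) ≡ 11/1 mod 13. 1⁻¹ ≡ 1 (mod 13), so λ ≡ 11.
  x = λ² - 7 - 8 = 121 - 15 ≡ 2; y = λ·(7 - 2) - 9 ≡ 7. → (2, 7)

(2, 7)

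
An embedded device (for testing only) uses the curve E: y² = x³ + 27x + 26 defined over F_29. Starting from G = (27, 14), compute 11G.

(23, 24)

Repeated addition: build up to 11G.
2G: tangent at (27, 14): λ = (3·27² + 27)/(2·14) ≡ 10/28. 28⁻¹ ≡ 28 (mod 29), so λ ≡ 10·28 ≡ 19.
  x = λ² - 27 - 27 = 361 - 54 ≡ 17; y = λ·(27 - 17) - 14 ≡ 2. → (17, 2)
3G: (17, 2) + (27, 14). λ = (14 - 2)/(27 - 17) ≡ 12/10 mod 29. 10⁻¹ ≡ 3 (mod 29), so λ ≡ 7.
  x = λ² - 17 - 27 = 49 - 44 ≡ 5; y = λ·(17 - 5) - 2 ≡ 24. → (5, 24)
4G: (5, 24) + (27, 14). λ = (14 - 24)/(27 - 5) ≡ 19/22 mod 29. 22⁻¹ ≡ 4 (mod 29) since 22·4 = 88 ≡ 1, so λ ≡ 18.
  x = λ² - 5 - 27 = 324 - 32 ≡ 2; y = λ·(5 - 2) - 24 ≡ 1. → (2, 1)
5G: (2, 1) + (27, 14). λ = (14 - 1)/(27 - 2) ≡ 13/25 mod 29. 25⁻¹ ≡ 7 (mod 29), so λ ≡ 4.
  x = λ² - 2 - 27 = 16 - 29 ≡ 16; y = λ·(2 - 16) - 1 ≡ 1. → (16, 1)
6G: (16, 1) + (27, 14). λ = (14 - 1)/(27 - 16) ≡ 13/11 mod 29. 11⁻¹ ≡ 8 (mod 29) since 11·8 = 88 ≡ 1, so λ ≡ 17.
  x = λ² - 16 - 27 = 289 - 43 ≡ 14; y = λ·(16 - 14) - 1 ≡ 4. → (14, 4)
7G: (14, 4) + (27, 14). λ = (14 - 4)/(27 - 14) ≡ 10/13 mod 29. 13⁻¹ ≡ 9 (mod 29), so λ ≡ 3.
  x = λ² - 14 - 27 = 9 - 41 ≡ 26; y = λ·(14 - 26) - 4 ≡ 18. → (26, 18)
8G: (26, 18) + (27, 14). λ = (14 - 18)/(27 - 26) ≡ 25/1 mod 29. 1⁻¹ ≡ 1 (mod 29) since 1·1 = 1 ≡ 1, so λ ≡ 25.
  x = λ² - 26 - 27 = 625 - 53 ≡ 21; y = λ·(26 - 21) - 18 ≡ 20. → (21, 20)
9G: (21, 20) + (27, 14). λ = (14 - 20)/(27 - 21) ≡ 23/6 mod 29. 6⁻¹ ≡ 5 (mod 29), so λ ≡ 28.
  x = λ² - 21 - 27 = 784 - 48 ≡ 11; y = λ·(21 - 11) - 20 ≡ 28. → (11, 28)
10G: (11, 28) + (27, 14). λ = (14 - 28)/(27 - 11) ≡ 15/16 mod 29. 16⁻¹ ≡ 20 (mod 29), so λ ≡ 10.
  x = λ² - 11 - 27 = 100 - 38 ≡ 4; y = λ·(11 - 4) - 28 ≡ 13. → (4, 13)
11G: (4, 13) + (27, 14). λ = (14 - 13)/(27 - 4) ≡ 1/23 mod 29. 23⁻¹ ≡ 24 (mod 29), so λ ≡ 24.
  x = λ² - 4 - 27 = 576 - 31 ≡ 23; y = λ·(4 - 23) - 13 ≡ 24. → (23, 24)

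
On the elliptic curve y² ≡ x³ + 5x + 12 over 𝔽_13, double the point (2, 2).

(10, 3)

tangent at (2, 2): λ = (3·2² + 5)/(2·2) ≡ 4/4. 4⁻¹ ≡ 10 (mod 13) since 4·10 = 40 ≡ 1, so λ ≡ 4·10 ≡ 1.
  x = λ² - 2 - 2 = 1 - 4 ≡ 10; y = λ·(2 - 10) - 2 ≡ 3. → (10, 3)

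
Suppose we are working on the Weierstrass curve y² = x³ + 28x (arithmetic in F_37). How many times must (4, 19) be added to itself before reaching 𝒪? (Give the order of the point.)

2P: tangent at (4, 19): λ = (3·4² + 28)/(2·19) ≡ 2/1. 1⁻¹ ≡ 1 (mod 37), so λ ≡ 2·1 ≡ 2.
  x = λ² - 4 - 4 = 4 - 8 ≡ 33; y = λ·(4 - 33) - 19 ≡ 34. → (33, 34)
3P: (33, 34) + (4, 19). λ = (19 - 34)/(4 - 33) ≡ 22/8 mod 37. 8⁻¹ ≡ 14 (mod 37) since 8·14 = 112 ≡ 1, so λ ≡ 12.
  x = λ² - 33 - 4 = 144 - 37 ≡ 33; y = λ·(33 - 33) - 34 ≡ 3. → (33, 3)
4P: (33, 3) + (4, 19). λ = (19 - 3)/(4 - 33) ≡ 16/8 mod 37. 8⁻¹ ≡ 14 (mod 37), so λ ≡ 2.
  x = λ² - 33 - 4 = 4 - 37 ≡ 4; y = λ·(33 - 4) - 3 ≡ 18. → (4, 18)
5P: (4, 18) + (4, 19): same x and y₁ ≡ -y₂, so the sum is 𝒪.
5P = 𝒪, so the order is 5.

5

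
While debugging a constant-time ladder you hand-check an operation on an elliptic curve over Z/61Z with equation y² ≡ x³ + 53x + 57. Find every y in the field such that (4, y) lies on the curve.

none

x³ + 53x + 57 = 333 ≡ 28 (mod 61).
28 is a non-residue mod 61; no y exists.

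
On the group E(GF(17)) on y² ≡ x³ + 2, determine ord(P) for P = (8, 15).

2P: tangent at (8, 15): λ = (3·8² + 0)/(2·15) ≡ 5/13. 13⁻¹ ≡ 4 (mod 17), so λ ≡ 5·4 ≡ 3.
  x = λ² - 8 - 8 = 9 - 16 ≡ 10; y = λ·(8 - 10) - 15 ≡ 13. → (10, 13)
3P: (10, 13) + (8, 15). λ = (15 - 13)/(8 - 10) ≡ 2/15 mod 17. 15⁻¹ ≡ 8 (mod 17) since 15·8 = 120 ≡ 1, so λ ≡ 16.
  x = λ² - 10 - 8 = 256 - 18 ≡ 0; y = λ·(10 - 0) - 13 ≡ 11. → (0, 11)
4P: (0, 11) + (8, 15). λ = (15 - 11)/(8 - 0) ≡ 4/8 mod 17. 8⁻¹ ≡ 15 (mod 17), so λ ≡ 9.
  x = λ² - 0 - 8 = 81 - 8 ≡ 5; y = λ·(0 - 5) - 11 ≡ 12. → (5, 12)
5P: (5, 12) + (8, 15). λ = (15 - 12)/(8 - 5) ≡ 3/3 mod 17. 3⁻¹ ≡ 6 (mod 17) since 3·6 = 18 ≡ 1, so λ ≡ 1.
  x = λ² - 5 - 8 = 1 - 13 ≡ 5; y = λ·(5 - 5) - 12 ≡ 5. → (5, 5)
6P: (5, 5) + (8, 15). λ = (15 - 5)/(8 - 5) ≡ 10/3 mod 17. 3⁻¹ ≡ 6 (mod 17), so λ ≡ 9.
  x = λ² - 5 - 8 = 81 - 13 ≡ 0; y = λ·(5 - 0) - 5 ≡ 6. → (0, 6)
7P: (0, 6) + (8, 15). λ = (15 - 6)/(8 - 0) ≡ 9/8 mod 17. 8⁻¹ ≡ 15 (mod 17), so λ ≡ 16.
  x = λ² - 0 - 8 = 256 - 8 ≡ 10; y = λ·(0 - 10) - 6 ≡ 4. → (10, 4)
8P: (10, 4) + (8, 15). λ = (15 - 4)/(8 - 10) ≡ 11/15 mod 17. 15⁻¹ ≡ 8 (mod 17), so λ ≡ 3.
  x = λ² - 10 - 8 = 9 - 18 ≡ 8; y = λ·(10 - 8) - 4 ≡ 2. → (8, 2)
9P: (8, 2) + (8, 15): same x and y₁ ≡ -y₂, so the sum is 𝒪.
9P = 𝒪, so the order is 9.

9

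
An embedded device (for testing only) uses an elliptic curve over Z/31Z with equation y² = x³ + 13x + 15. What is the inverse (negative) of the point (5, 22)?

(5, 9)

-(5, 22) = (5, -22 mod 31) = (5, 9).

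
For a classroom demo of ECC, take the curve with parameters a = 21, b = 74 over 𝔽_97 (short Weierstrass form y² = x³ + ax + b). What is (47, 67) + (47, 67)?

(46, 55)

tangent at (47, 67): λ = (3·47² + 21)/(2·67) ≡ 52/37. 37⁻¹ ≡ 21 (mod 97), so λ ≡ 52·21 ≡ 25.
  x = λ² - 47 - 47 = 625 - 94 ≡ 46; y = λ·(47 - 46) - 67 ≡ 55. → (46, 55)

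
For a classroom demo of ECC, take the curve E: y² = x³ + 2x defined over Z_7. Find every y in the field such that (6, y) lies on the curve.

2, 5

x³ + 2x + 0 = 228 ≡ 4 (mod 7).
Square roots of 4 mod 7: 2 and 5 (since 2² = 4 ≡ 4).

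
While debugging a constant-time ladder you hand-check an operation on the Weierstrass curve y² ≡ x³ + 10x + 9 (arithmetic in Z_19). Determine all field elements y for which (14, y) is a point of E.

9, 10

x³ + 10x + 9 = 2893 ≡ 5 (mod 19).
Square roots of 5 mod 19: 9 and 10 (since 9² = 81 ≡ 5).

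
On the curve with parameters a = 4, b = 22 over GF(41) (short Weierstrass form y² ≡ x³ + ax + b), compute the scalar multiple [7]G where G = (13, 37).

(4, 15)

Repeated addition: build up to 7G.
2G: tangent at (13, 37): λ = (3·13² + 4)/(2·37) ≡ 19/33. 33⁻¹ ≡ 5 (mod 41), so λ ≡ 19·5 ≡ 13.
  x = λ² - 13 - 13 = 169 - 26 ≡ 20; y = λ·(13 - 20) - 37 ≡ 36. → (20, 36)
3G: (20, 36) + (13, 37). λ = (37 - 36)/(13 - 20) ≡ 1/34 mod 41. 34⁻¹ ≡ 35 (mod 41) since 34·35 = 1190 ≡ 1, so λ ≡ 35.
  x = λ² - 20 - 13 = 1225 - 33 ≡ 3; y = λ·(20 - 3) - 36 ≡ 26. → (3, 26)
4G: (3, 26) + (13, 37). λ = (37 - 26)/(13 - 3) ≡ 11/10 mod 41. 10⁻¹ ≡ 37 (mod 41), so λ ≡ 38.
  x = λ² - 3 - 13 = 1444 - 16 ≡ 34; y = λ·(3 - 34) - 26 ≡ 26. → (34, 26)
5G: (34, 26) + (13, 37). λ = (37 - 26)/(13 - 34) ≡ 11/20 mod 41. 20⁻¹ ≡ 39 (mod 41) since 20·39 = 780 ≡ 1, so λ ≡ 19.
  x = λ² - 34 - 13 = 361 - 47 ≡ 27; y = λ·(34 - 27) - 26 ≡ 25. → (27, 25)
6G: (27, 25) + (13, 37). λ = (37 - 25)/(13 - 27) ≡ 12/27 mod 41. 27⁻¹ ≡ 38 (mod 41) since 27·38 = 1026 ≡ 1, so λ ≡ 5.
  x = λ² - 27 - 13 = 25 - 40 ≡ 26; y = λ·(27 - 26) - 25 ≡ 21. → (26, 21)
7G: (26, 21) + (13, 37). λ = (37 - 21)/(13 - 26) ≡ 16/28 mod 41. 28⁻¹ ≡ 22 (mod 41) since 28·22 = 616 ≡ 1, so λ ≡ 24.
  x = λ² - 26 - 13 = 576 - 39 ≡ 4; y = λ·(26 - 4) - 21 ≡ 15. → (4, 15)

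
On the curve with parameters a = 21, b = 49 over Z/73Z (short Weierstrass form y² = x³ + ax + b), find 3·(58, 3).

(59, 2)

Write P = (58, 3).
Repeated addition: build up to 3P.
2P: tangent at (58, 3): λ = (3·58² + 21)/(2·3) ≡ 39/6. 6⁻¹ ≡ 61 (mod 73), so λ ≡ 39·61 ≡ 43.
  x = λ² - 58 - 58 = 1849 - 116 ≡ 54; y = λ·(58 - 54) - 3 ≡ 23. → (54, 23)
3P: (54, 23) + (58, 3). λ = (3 - 23)/(58 - 54) ≡ 53/4 mod 73. 4⁻¹ ≡ 55 (mod 73), so λ ≡ 68.
  x = λ² - 54 - 58 = 4624 - 112 ≡ 59; y = λ·(54 - 59) - 23 ≡ 2. → (59, 2)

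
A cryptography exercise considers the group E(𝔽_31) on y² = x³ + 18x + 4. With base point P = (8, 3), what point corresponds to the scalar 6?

(7, 16)

Double-and-add on 6 = (110)₂. Start with P = (8, 3) for the leading 1-bit.
double: tangent at (8, 3): λ = (3·8² + 18)/(2·3) ≡ 24/6. 6⁻¹ ≡ 26 (mod 31) since 6·26 = 156 ≡ 1, so λ ≡ 24·26 ≡ 4.
  x = λ² - 8 - 8 = 16 - 16 ≡ 0; y = λ·(8 - 0) - 3 ≡ 29. → (0, 29)
add P: (0, 29) + (8, 3). λ = (3 - 29)/(8 - 0) ≡ 5/8 mod 31. 8⁻¹ ≡ 4 (mod 31), so λ ≡ 20.
  x = λ² - 0 - 8 = 400 - 8 ≡ 20; y = λ·(0 - 20) - 29 ≡ 5. → (20, 5)
double: tangent at (20, 5): λ = (3·20² + 18)/(2·5) ≡ 9/10. 10⁻¹ ≡ 28 (mod 31), so λ ≡ 9·28 ≡ 4.
  x = λ² - 20 - 20 = 16 - 40 ≡ 7; y = λ·(20 - 7) - 5 ≡ 16. → (7, 16)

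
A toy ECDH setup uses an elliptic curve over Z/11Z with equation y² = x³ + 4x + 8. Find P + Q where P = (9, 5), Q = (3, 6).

(3, 5)

(9, 5) + (3, 6). λ = (6 - 5)/(3 - 9) ≡ 1/5 mod 11. 5⁻¹ ≡ 9 (mod 11), so λ ≡ 9.
  x = λ² - 9 - 3 = 81 - 12 ≡ 3; y = λ·(9 - 3) - 5 ≡ 5. → (3, 5)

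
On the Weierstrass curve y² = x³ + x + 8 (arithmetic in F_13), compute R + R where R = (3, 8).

(6, 3)

tangent at (3, 8): λ = (3·3² + 1)/(2·8) ≡ 2/3. 3⁻¹ ≡ 9 (mod 13), so λ ≡ 2·9 ≡ 5.
  x = λ² - 3 - 3 = 25 - 6 ≡ 6; y = λ·(3 - 6) - 8 ≡ 3. → (6, 3)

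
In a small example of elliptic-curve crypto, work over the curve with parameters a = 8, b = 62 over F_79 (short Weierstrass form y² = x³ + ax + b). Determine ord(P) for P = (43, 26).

10

2P: tangent at (43, 26): λ = (3·43² + 8)/(2·26) ≡ 25/52. 52⁻¹ ≡ 38 (mod 79), so λ ≡ 25·38 ≡ 2.
  x = λ² - 43 - 43 = 4 - 86 ≡ 76; y = λ·(43 - 76) - 26 ≡ 66. → (76, 66)
3P: (76, 66) + (43, 26). λ = (26 - 66)/(43 - 76) ≡ 39/46 mod 79. 46⁻¹ ≡ 67 (mod 79) since 46·67 = 3082 ≡ 1, so λ ≡ 6.
  x = λ² - 76 - 43 = 36 - 119 ≡ 75; y = λ·(76 - 75) - 66 ≡ 19. → (75, 19)
4P: (75, 19) + (43, 26). λ = (26 - 19)/(43 - 75) ≡ 7/47 mod 79. 47⁻¹ ≡ 37 (mod 79), so λ ≡ 22.
  x = λ² - 75 - 43 = 484 - 118 ≡ 50; y = λ·(75 - 50) - 19 ≡ 57. → (50, 57)
5P: (50, 57) + (43, 26). λ = (26 - 57)/(43 - 50) ≡ 48/72 mod 79. 72⁻¹ ≡ 45 (mod 79) since 72·45 = 3240 ≡ 1, so λ ≡ 27.
  x = λ² - 50 - 43 = 729 - 93 ≡ 4; y = λ·(50 - 4) - 57 ≡ 0. → (4, 0)
6P: (4, 0) + (43, 26). λ = (26 - 0)/(43 - 4) ≡ 26/39 mod 79. 39⁻¹ ≡ 77 (mod 79), so λ ≡ 27.
  x = λ² - 4 - 43 = 729 - 47 ≡ 50; y = λ·(4 - 50) - 0 ≡ 22. → (50, 22)
7P: (50, 22) + (43, 26). λ = (26 - 22)/(43 - 50) ≡ 4/72 mod 79. 72⁻¹ ≡ 45 (mod 79) since 72·45 = 3240 ≡ 1, so λ ≡ 22.
  x = λ² - 50 - 43 = 484 - 93 ≡ 75; y = λ·(50 - 75) - 22 ≡ 60. → (75, 60)
8P: (75, 60) + (43, 26). λ = (26 - 60)/(43 - 75) ≡ 45/47 mod 79. 47⁻¹ ≡ 37 (mod 79) since 47·37 = 1739 ≡ 1, so λ ≡ 6.
  x = λ² - 75 - 43 = 36 - 118 ≡ 76; y = λ·(75 - 76) - 60 ≡ 13. → (76, 13)
9P: (76, 13) + (43, 26). λ = (26 - 13)/(43 - 76) ≡ 13/46 mod 79. 46⁻¹ ≡ 67 (mod 79), so λ ≡ 2.
  x = λ² - 76 - 43 = 4 - 119 ≡ 43; y = λ·(76 - 43) - 13 ≡ 53. → (43, 53)
10P: (43, 53) + (43, 26): same x and y₁ ≡ -y₂, so the sum is O.
10P = O, so the order is 10.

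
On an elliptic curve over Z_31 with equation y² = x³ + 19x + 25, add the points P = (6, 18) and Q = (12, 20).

(6, 18) + (12, 20). λ = (20 - 18)/(12 - 6) ≡ 2/6 mod 31. 6⁻¹ ≡ 26 (mod 31), so λ ≡ 21.
  x = λ² - 6 - 12 = 441 - 18 ≡ 20; y = λ·(6 - 20) - 18 ≡ 29. → (20, 29)

(20, 29)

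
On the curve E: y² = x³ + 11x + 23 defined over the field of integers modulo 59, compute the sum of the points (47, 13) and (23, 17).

(47, 13) + (23, 17). λ = (17 - 13)/(23 - 47) ≡ 4/35 mod 59. 35⁻¹ ≡ 27 (mod 59), so λ ≡ 49.
  x = λ² - 47 - 23 = 2401 - 70 ≡ 30; y = λ·(47 - 30) - 13 ≡ 53. → (30, 53)

(30, 53)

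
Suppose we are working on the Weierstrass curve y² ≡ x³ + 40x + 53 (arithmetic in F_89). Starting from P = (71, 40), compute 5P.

(17, 22)

Double-and-add on 5 = (101)₂. Start with P = (71, 40) for the leading 1-bit.
double: tangent at (71, 40): λ = (3·71² + 40)/(2·40) ≡ 33/80. 80⁻¹ ≡ 79 (mod 89), so λ ≡ 33·79 ≡ 26.
  x = λ² - 71 - 71 = 676 - 142 ≡ 0; y = λ·(71 - 0) - 40 ≡ 26. → (0, 26)
double: tangent at (0, 26): λ = (3·0² + 40)/(2·26) ≡ 40/52. 52⁻¹ ≡ 12 (mod 89), so λ ≡ 40·12 ≡ 35.
  x = λ² - 0 - 0 = 1225 - 0 ≡ 68; y = λ·(0 - 68) - 26 ≡ 86. → (68, 86)
add P: (68, 86) + (71, 40). λ = (40 - 86)/(71 - 68) ≡ 43/3 mod 89. 3⁻¹ ≡ 30 (mod 89), so λ ≡ 44.
  x = λ² - 68 - 71 = 1936 - 139 ≡ 17; y = λ·(68 - 17) - 86 ≡ 22. → (17, 22)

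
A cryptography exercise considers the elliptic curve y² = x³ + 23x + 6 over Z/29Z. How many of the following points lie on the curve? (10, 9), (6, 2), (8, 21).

1

(10, 9): 9² ≡ 23, rhs ≡ 18 → off.
(6, 2): 2² ≡ 4, rhs ≡ 12 → off.
(8, 21): 21² ≡ 6, rhs ≡ 6 → on.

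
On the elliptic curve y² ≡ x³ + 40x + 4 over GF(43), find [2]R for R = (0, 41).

(14, 13)

tangent at (0, 41): λ = (3·0² + 40)/(2·41) ≡ 40/39. 39⁻¹ ≡ 32 (mod 43), so λ ≡ 40·32 ≡ 33.
  x = λ² - 0 - 0 = 1089 - 0 ≡ 14; y = λ·(0 - 14) - 41 ≡ 13. → (14, 13)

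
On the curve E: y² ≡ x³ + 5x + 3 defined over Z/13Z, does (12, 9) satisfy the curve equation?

y² = 9² ≡ 3; x³ + 5x + 3 = 1791 ≡ 10 (mod 13). 3 ≠ 10.

no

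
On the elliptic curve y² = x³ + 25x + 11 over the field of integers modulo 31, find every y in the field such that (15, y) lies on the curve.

x³ + 25x + 11 = 3761 ≡ 10 (mod 31).
Square roots of 10 mod 31: 14 and 17 (since 14² = 196 ≡ 10).

14, 17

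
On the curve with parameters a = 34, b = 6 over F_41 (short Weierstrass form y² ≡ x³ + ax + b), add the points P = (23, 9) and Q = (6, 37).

(35, 18)

(23, 9) + (6, 37). λ = (37 - 9)/(6 - 23) ≡ 28/24 mod 41. 24⁻¹ ≡ 12 (mod 41), so λ ≡ 8.
  x = λ² - 23 - 6 = 64 - 29 ≡ 35; y = λ·(23 - 35) - 9 ≡ 18. → (35, 18)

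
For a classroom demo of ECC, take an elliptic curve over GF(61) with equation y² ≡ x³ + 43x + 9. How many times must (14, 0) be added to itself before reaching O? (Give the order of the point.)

2

2P: (14, 0) + (14, 0): same x and y₁ ≡ -y₂, so the sum is O.
2P = O, so the order is 2.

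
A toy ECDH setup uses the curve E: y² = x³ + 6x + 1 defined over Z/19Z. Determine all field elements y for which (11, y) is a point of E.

7, 12

x³ + 6x + 1 = 1398 ≡ 11 (mod 19).
Square roots of 11 mod 19: 7 and 12 (since 7² = 49 ≡ 11).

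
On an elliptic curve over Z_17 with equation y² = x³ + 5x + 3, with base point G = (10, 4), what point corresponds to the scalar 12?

Double-and-add on 12 = (1100)₂. Start with G = (10, 4) for the leading 1-bit.
double: tangent at (10, 4): λ = (3·10² + 5)/(2·4) ≡ 16/8. 8⁻¹ ≡ 15 (mod 17) since 8·15 = 120 ≡ 1, so λ ≡ 16·15 ≡ 2.
  x = λ² - 10 - 10 = 4 - 20 ≡ 1; y = λ·(10 - 1) - 4 ≡ 14. → (1, 14)
add G: (1, 14) + (10, 4). λ = (4 - 14)/(10 - 1) ≡ 7/9 mod 17. 9⁻¹ ≡ 2 (mod 17) since 9·2 = 18 ≡ 1, so λ ≡ 14.
  x = λ² - 1 - 10 = 196 - 11 ≡ 15; y = λ·(1 - 15) - 14 ≡ 11. → (15, 11)
double: tangent at (15, 11): λ = (3·15² + 5)/(2·11) ≡ 0/5. 5⁻¹ ≡ 7 (mod 17), so λ ≡ 0·7 ≡ 0.
  x = λ² - 15 - 15 = 0 - 30 ≡ 4; y = λ·(15 - 4) - 11 ≡ 6. → (4, 6)
double: tangent at (4, 6): λ = (3·4² + 5)/(2·6) ≡ 2/12. 12⁻¹ ≡ 10 (mod 17), so λ ≡ 2·10 ≡ 3.
  x = λ² - 4 - 4 = 9 - 8 ≡ 1; y = λ·(4 - 1) - 6 ≡ 3. → (1, 3)

(1, 3)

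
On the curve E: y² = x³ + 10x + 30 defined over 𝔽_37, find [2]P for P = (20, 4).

(33, 0)

tangent at (20, 4): λ = (3·20² + 10)/(2·4) ≡ 26/8. 8⁻¹ ≡ 14 (mod 37), so λ ≡ 26·14 ≡ 31.
  x = λ² - 20 - 20 = 961 - 40 ≡ 33; y = λ·(20 - 33) - 4 ≡ 0. → (33, 0)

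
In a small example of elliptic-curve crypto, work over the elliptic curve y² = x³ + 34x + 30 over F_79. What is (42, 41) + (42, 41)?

(37, 14)

tangent at (42, 41): λ = (3·42² + 34)/(2·41) ≡ 33/3. 3⁻¹ ≡ 53 (mod 79) since 3·53 = 159 ≡ 1, so λ ≡ 33·53 ≡ 11.
  x = λ² - 42 - 42 = 121 - 84 ≡ 37; y = λ·(42 - 37) - 41 ≡ 14. → (37, 14)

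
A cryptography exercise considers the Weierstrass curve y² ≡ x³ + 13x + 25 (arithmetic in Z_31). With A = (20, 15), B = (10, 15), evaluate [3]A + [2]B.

(25, 14)

First 3A:
Repeated addition: build up to 3A.
2A: tangent at (20, 15): λ = (3·20² + 13)/(2·15) ≡ 4/30. 30⁻¹ ≡ 30 (mod 31), so λ ≡ 4·30 ≡ 27.
  x = λ² - 20 - 20 = 729 - 40 ≡ 7; y = λ·(20 - 7) - 15 ≡ 26. → (7, 26)
3A: (7, 26) + (20, 15). λ = (15 - 26)/(20 - 7) ≡ 20/13 mod 31. 13⁻¹ ≡ 12 (mod 31), so λ ≡ 23.
  x = λ² - 7 - 20 = 529 - 27 ≡ 6; y = λ·(7 - 6) - 26 ≡ 28. → (6, 28)
3A = (6, 28).
Next 2B:
Repeated addition: build up to 2B.
2B: tangent at (10, 15): λ = (3·10² + 13)/(2·15) ≡ 3/30. 30⁻¹ ≡ 30 (mod 31) since 30·30 = 900 ≡ 1, so λ ≡ 3·30 ≡ 28.
  x = λ² - 10 - 10 = 784 - 20 ≡ 20; y = λ·(10 - 20) - 15 ≡ 15. → (20, 15)
2B = (20, 15).
Finally 3A + 2B:
(6, 28) + (20, 15). λ = (15 - 28)/(20 - 6) ≡ 18/14 mod 31. 14⁻¹ ≡ 20 (mod 31), so λ ≡ 19.
  x = λ² - 6 - 20 = 361 - 26 ≡ 25; y = λ·(6 - 25) - 28 ≡ 14. → (25, 14)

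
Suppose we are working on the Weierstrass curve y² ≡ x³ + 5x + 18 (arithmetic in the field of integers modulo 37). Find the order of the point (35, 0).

2P: (35, 0) + (35, 0): same x and y₁ ≡ -y₂, so the sum is O.
2P = O, so the order is 2.

2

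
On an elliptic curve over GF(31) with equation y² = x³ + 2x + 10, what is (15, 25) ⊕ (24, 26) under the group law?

(15, 25) + (24, 26). λ = (26 - 25)/(24 - 15) ≡ 1/9 mod 31. 9⁻¹ ≡ 7 (mod 31) since 9·7 = 63 ≡ 1, so λ ≡ 7.
  x = λ² - 15 - 24 = 49 - 39 ≡ 10; y = λ·(15 - 10) - 25 ≡ 10. → (10, 10)

(10, 10)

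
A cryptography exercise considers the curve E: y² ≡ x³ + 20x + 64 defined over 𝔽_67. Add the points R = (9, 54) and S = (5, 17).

(59, 53)

(9, 54) + (5, 17). λ = (17 - 54)/(5 - 9) ≡ 30/63 mod 67. 63⁻¹ ≡ 50 (mod 67), so λ ≡ 26.
  x = λ² - 9 - 5 = 676 - 14 ≡ 59; y = λ·(9 - 59) - 54 ≡ 53. → (59, 53)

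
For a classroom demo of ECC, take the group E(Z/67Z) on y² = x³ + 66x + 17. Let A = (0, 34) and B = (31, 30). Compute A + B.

(60, 4)

(0, 34) + (31, 30). λ = (30 - 34)/(31 - 0) ≡ 63/31 mod 67. 31⁻¹ ≡ 13 (mod 67), so λ ≡ 15.
  x = λ² - 0 - 31 = 225 - 31 ≡ 60; y = λ·(0 - 60) - 34 ≡ 4. → (60, 4)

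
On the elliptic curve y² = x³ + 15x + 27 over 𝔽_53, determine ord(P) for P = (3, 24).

2P: tangent at (3, 24): λ = (3·3² + 15)/(2·24) ≡ 42/48. 48⁻¹ ≡ 21 (mod 53), so λ ≡ 42·21 ≡ 34.
  x = λ² - 3 - 3 = 1156 - 6 ≡ 37; y = λ·(3 - 37) - 24 ≡ 39. → (37, 39)
3P: (37, 39) + (3, 24). λ = (24 - 39)/(3 - 37) ≡ 38/19 mod 53. 19⁻¹ ≡ 14 (mod 53) since 19·14 = 266 ≡ 1, so λ ≡ 2.
  x = λ² - 37 - 3 = 4 - 40 ≡ 17; y = λ·(37 - 17) - 39 ≡ 1. → (17, 1)
4P: (17, 1) + (3, 24). λ = (24 - 1)/(3 - 17) ≡ 23/39 mod 53. 39⁻¹ ≡ 34 (mod 53), so λ ≡ 40.
  x = λ² - 17 - 3 = 1600 - 20 ≡ 43; y = λ·(17 - 43) - 1 ≡ 19. → (43, 19)
5P: (43, 19) + (3, 24). λ = (24 - 19)/(3 - 43) ≡ 5/13 mod 53. 13⁻¹ ≡ 49 (mod 53) since 13·49 = 637 ≡ 1, so λ ≡ 33.
  x = λ² - 43 - 3 = 1089 - 46 ≡ 36; y = λ·(43 - 36) - 19 ≡ 0. → (36, 0)
6P: (36, 0) + (3, 24). λ = (24 - 0)/(3 - 36) ≡ 24/20 mod 53. 20⁻¹ ≡ 8 (mod 53) since 20·8 = 160 ≡ 1, so λ ≡ 33.
  x = λ² - 36 - 3 = 1089 - 39 ≡ 43; y = λ·(36 - 43) - 0 ≡ 34. → (43, 34)
7P: (43, 34) + (3, 24). λ = (24 - 34)/(3 - 43) ≡ 43/13 mod 53. 13⁻¹ ≡ 49 (mod 53), so λ ≡ 40.
  x = λ² - 43 - 3 = 1600 - 46 ≡ 17; y = λ·(43 - 17) - 34 ≡ 52. → (17, 52)
8P: (17, 52) + (3, 24). λ = (24 - 52)/(3 - 17) ≡ 25/39 mod 53. 39⁻¹ ≡ 34 (mod 53) since 39·34 = 1326 ≡ 1, so λ ≡ 2.
  x = λ² - 17 - 3 = 4 - 20 ≡ 37; y = λ·(17 - 37) - 52 ≡ 14. → (37, 14)
9P: (37, 14) + (3, 24). λ = (24 - 14)/(3 - 37) ≡ 10/19 mod 53. 19⁻¹ ≡ 14 (mod 53), so λ ≡ 34.
  x = λ² - 37 - 3 = 1156 - 40 ≡ 3; y = λ·(37 - 3) - 14 ≡ 29. → (3, 29)
10P: (3, 29) + (3, 24): same x and y₁ ≡ -y₂, so the sum is ∞.
10P = ∞, so the order is 10.

10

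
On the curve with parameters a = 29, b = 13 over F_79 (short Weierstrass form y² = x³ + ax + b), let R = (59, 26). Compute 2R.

(51, 78)

tangent at (59, 26): λ = (3·59² + 29)/(2·26) ≡ 44/52. 52⁻¹ ≡ 38 (mod 79), so λ ≡ 44·38 ≡ 13.
  x = λ² - 59 - 59 = 169 - 118 ≡ 51; y = λ·(59 - 51) - 26 ≡ 78. → (51, 78)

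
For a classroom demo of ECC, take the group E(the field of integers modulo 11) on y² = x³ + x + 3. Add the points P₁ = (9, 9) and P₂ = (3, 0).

(4, 4)

(9, 9) + (3, 0). λ = (0 - 9)/(3 - 9) ≡ 2/5 mod 11. 5⁻¹ ≡ 9 (mod 11) since 5·9 = 45 ≡ 1, so λ ≡ 7.
  x = λ² - 9 - 3 = 49 - 12 ≡ 4; y = λ·(9 - 4) - 9 ≡ 4. → (4, 4)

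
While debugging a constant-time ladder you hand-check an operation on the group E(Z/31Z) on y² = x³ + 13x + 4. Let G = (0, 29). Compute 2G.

(28, 0)

tangent at (0, 29): λ = (3·0² + 13)/(2·29) ≡ 13/27. 27⁻¹ ≡ 23 (mod 31) since 27·23 = 621 ≡ 1, so λ ≡ 13·23 ≡ 20.
  x = λ² - 0 - 0 = 400 - 0 ≡ 28; y = λ·(0 - 28) - 29 ≡ 0. → (28, 0)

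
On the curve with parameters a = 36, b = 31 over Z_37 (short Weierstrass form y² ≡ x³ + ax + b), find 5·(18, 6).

Write P = (18, 6).
Double-and-add on 5 = (101)₂. Start with P = (18, 6) for the leading 1-bit.
double: tangent at (18, 6): λ = (3·18² + 36)/(2·6) ≡ 9/12. 12⁻¹ ≡ 34 (mod 37), so λ ≡ 9·34 ≡ 10.
  x = λ² - 18 - 18 = 100 - 36 ≡ 27; y = λ·(18 - 27) - 6 ≡ 15. → (27, 15)
double: tangent at (27, 15): λ = (3·27² + 36)/(2·15) ≡ 3/30. 30⁻¹ ≡ 21 (mod 37), so λ ≡ 3·21 ≡ 26.
  x = λ² - 27 - 27 = 676 - 54 ≡ 30; y = λ·(27 - 30) - 15 ≡ 18. → (30, 18)
add P: (30, 18) + (18, 6). λ = (6 - 18)/(18 - 30) ≡ 25/25 mod 37. 25⁻¹ ≡ 3 (mod 37) since 25·3 = 75 ≡ 1, so λ ≡ 1.
  x = λ² - 30 - 18 = 1 - 48 ≡ 27; y = λ·(30 - 27) - 18 ≡ 22. → (27, 22)

(27, 22)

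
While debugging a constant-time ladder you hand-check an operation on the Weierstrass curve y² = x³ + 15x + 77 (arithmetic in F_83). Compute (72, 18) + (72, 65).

The two points share x = 72 and their y-coordinates satisfy 18 + 65 ≡ 0 (mod 83), so they are inverses. Their sum is ∞.

O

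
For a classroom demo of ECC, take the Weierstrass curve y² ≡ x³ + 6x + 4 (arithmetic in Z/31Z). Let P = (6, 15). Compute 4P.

(19, 8)

Repeated addition: build up to 4P.
2P: tangent at (6, 15): λ = (3·6² + 6)/(2·15) ≡ 21/30. 30⁻¹ ≡ 30 (mod 31), so λ ≡ 21·30 ≡ 10.
  x = λ² - 6 - 6 = 100 - 12 ≡ 26; y = λ·(6 - 26) - 15 ≡ 2. → (26, 2)
3P: (26, 2) + (6, 15). λ = (15 - 2)/(6 - 26) ≡ 13/11 mod 31. 11⁻¹ ≡ 17 (mod 31), so λ ≡ 4.
  x = λ² - 26 - 6 = 16 - 32 ≡ 15; y = λ·(26 - 15) - 2 ≡ 11. → (15, 11)
4P: (15, 11) + (6, 15). λ = (15 - 11)/(6 - 15) ≡ 4/22 mod 31. 22⁻¹ ≡ 24 (mod 31), so λ ≡ 3.
  x = λ² - 15 - 6 = 9 - 21 ≡ 19; y = λ·(15 - 19) - 11 ≡ 8. → (19, 8)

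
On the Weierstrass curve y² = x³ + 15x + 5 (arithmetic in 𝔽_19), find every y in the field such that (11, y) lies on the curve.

0

x³ + 15x + 5 = 1501 ≡ 0 (mod 19).
Only y = 0 satisfies y² ≡ 0.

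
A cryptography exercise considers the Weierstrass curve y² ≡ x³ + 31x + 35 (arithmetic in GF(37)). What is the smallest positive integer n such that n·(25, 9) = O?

2P: tangent at (25, 9): λ = (3·25² + 31)/(2·9) ≡ 19/18. 18⁻¹ ≡ 35 (mod 37), so λ ≡ 19·35 ≡ 36.
  x = λ² - 25 - 25 = 1296 - 50 ≡ 25; y = λ·(25 - 25) - 9 ≡ 28. → (25, 28)
3P: (25, 28) + (25, 9): same x and y₁ ≡ -y₂, so the sum is O.
3P = O, so the order is 3.

3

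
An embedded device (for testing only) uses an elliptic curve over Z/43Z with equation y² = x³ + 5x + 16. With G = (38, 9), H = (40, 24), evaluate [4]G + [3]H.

(4, 33)

First 4G:
Repeated addition: build up to 4G.
2G: tangent at (38, 9): λ = (3·38² + 5)/(2·9) ≡ 37/18. 18⁻¹ ≡ 12 (mod 43), so λ ≡ 37·12 ≡ 14.
  x = λ² - 38 - 38 = 196 - 76 ≡ 34; y = λ·(38 - 34) - 9 ≡ 4. → (34, 4)
3G: (34, 4) + (38, 9). λ = (9 - 4)/(38 - 34) ≡ 5/4 mod 43. 4⁻¹ ≡ 11 (mod 43) since 4·11 = 44 ≡ 1, so λ ≡ 12.
  x = λ² - 34 - 38 = 144 - 72 ≡ 29; y = λ·(34 - 29) - 4 ≡ 13. → (29, 13)
4G: (29, 13) + (38, 9). λ = (9 - 13)/(38 - 29) ≡ 39/9 mod 43. 9⁻¹ ≡ 24 (mod 43), so λ ≡ 33.
  x = λ² - 29 - 38 = 1089 - 67 ≡ 33; y = λ·(29 - 33) - 13 ≡ 27. → (33, 27)
4G = (33, 27).
Next 3H:
Repeated addition: build up to 3H.
2H: tangent at (40, 24): λ = (3·40² + 5)/(2·24) ≡ 32/5. 5⁻¹ ≡ 26 (mod 43), so λ ≡ 32·26 ≡ 15.
  x = λ² - 40 - 40 = 225 - 80 ≡ 16; y = λ·(40 - 16) - 24 ≡ 35. → (16, 35)
3H: (16, 35) + (40, 24). λ = (24 - 35)/(40 - 16) ≡ 32/24 mod 43. 24⁻¹ ≡ 9 (mod 43) since 24·9 = 216 ≡ 1, so λ ≡ 30.
  x = λ² - 16 - 40 = 900 - 56 ≡ 27; y = λ·(16 - 27) - 35 ≡ 22. → (27, 22)
3H = (27, 22).
Finally 4G + 3H:
(33, 27) + (27, 22). λ = (22 - 27)/(27 - 33) ≡ 38/37 mod 43. 37⁻¹ ≡ 7 (mod 43), so λ ≡ 8.
  x = λ² - 33 - 27 = 64 - 60 ≡ 4; y = λ·(33 - 4) - 27 ≡ 33. → (4, 33)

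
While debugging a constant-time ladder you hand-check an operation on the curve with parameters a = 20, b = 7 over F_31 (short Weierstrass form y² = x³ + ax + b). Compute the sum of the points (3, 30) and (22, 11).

(7, 5)

(3, 30) + (22, 11). λ = (11 - 30)/(22 - 3) ≡ 12/19 mod 31. 19⁻¹ ≡ 18 (mod 31) since 19·18 = 342 ≡ 1, so λ ≡ 30.
  x = λ² - 3 - 22 = 900 - 25 ≡ 7; y = λ·(3 - 7) - 30 ≡ 5. → (7, 5)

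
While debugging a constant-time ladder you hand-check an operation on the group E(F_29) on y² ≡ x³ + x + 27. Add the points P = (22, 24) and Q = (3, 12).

(22, 24) + (3, 12). λ = (12 - 24)/(3 - 22) ≡ 17/10 mod 29. 10⁻¹ ≡ 3 (mod 29), so λ ≡ 22.
  x = λ² - 22 - 3 = 484 - 25 ≡ 24; y = λ·(22 - 24) - 24 ≡ 19. → (24, 19)

(24, 19)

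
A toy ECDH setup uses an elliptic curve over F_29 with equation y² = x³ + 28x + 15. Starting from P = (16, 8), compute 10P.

(11, 28)

Repeated addition: build up to 10P.
2P: tangent at (16, 8): λ = (3·16² + 28)/(2·8) ≡ 13/16. 16⁻¹ ≡ 20 (mod 29) since 16·20 = 320 ≡ 1, so λ ≡ 13·20 ≡ 28.
  x = λ² - 16 - 16 = 784 - 32 ≡ 27; y = λ·(16 - 27) - 8 ≡ 3. → (27, 3)
3P: (27, 3) + (16, 8). λ = (8 - 3)/(16 - 27) ≡ 5/18 mod 29. 18⁻¹ ≡ 21 (mod 29), so λ ≡ 18.
  x = λ² - 27 - 16 = 324 - 43 ≡ 20; y = λ·(27 - 20) - 3 ≡ 7. → (20, 7)
4P: (20, 7) + (16, 8). λ = (8 - 7)/(16 - 20) ≡ 1/25 mod 29. 25⁻¹ ≡ 7 (mod 29), so λ ≡ 7.
  x = λ² - 20 - 16 = 49 - 36 ≡ 13; y = λ·(20 - 13) - 7 ≡ 13. → (13, 13)
5P: (13, 13) + (16, 8). λ = (8 - 13)/(16 - 13) ≡ 24/3 mod 29. 3⁻¹ ≡ 10 (mod 29), so λ ≡ 8.
  x = λ² - 13 - 16 = 64 - 29 ≡ 6; y = λ·(13 - 6) - 13 ≡ 14. → (6, 14)
6P: (6, 14) + (16, 8). λ = (8 - 14)/(16 - 6) ≡ 23/10 mod 29. 10⁻¹ ≡ 3 (mod 29) since 10·3 = 30 ≡ 1, so λ ≡ 11.
  x = λ² - 6 - 16 = 121 - 22 ≡ 12; y = λ·(6 - 12) - 14 ≡ 7. → (12, 7)
7P: (12, 7) + (16, 8). λ = (8 - 7)/(16 - 12) ≡ 1/4 mod 29. 4⁻¹ ≡ 22 (mod 29), so λ ≡ 22.
  x = λ² - 12 - 16 = 484 - 28 ≡ 21; y = λ·(12 - 21) - 7 ≡ 27. → (21, 27)
8P: (21, 27) + (16, 8). λ = (8 - 27)/(16 - 21) ≡ 10/24 mod 29. 24⁻¹ ≡ 23 (mod 29) since 24·23 = 552 ≡ 1, so λ ≡ 27.
  x = λ² - 21 - 16 = 729 - 37 ≡ 25; y = λ·(21 - 25) - 27 ≡ 10. → (25, 10)
9P: (25, 10) + (16, 8). λ = (8 - 10)/(16 - 25) ≡ 27/20 mod 29. 20⁻¹ ≡ 16 (mod 29), so λ ≡ 26.
  x = λ² - 25 - 16 = 676 - 41 ≡ 26; y = λ·(25 - 26) - 10 ≡ 22. → (26, 22)
10P: (26, 22) + (16, 8). λ = (8 - 22)/(16 - 26) ≡ 15/19 mod 29. 19⁻¹ ≡ 26 (mod 29) since 19·26 = 494 ≡ 1, so λ ≡ 13.
  x = λ² - 26 - 16 = 169 - 42 ≡ 11; y = λ·(26 - 11) - 22 ≡ 28. → (11, 28)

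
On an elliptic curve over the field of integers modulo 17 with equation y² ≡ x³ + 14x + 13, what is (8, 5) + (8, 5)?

(16, 7)

tangent at (8, 5): λ = (3·8² + 14)/(2·5) ≡ 2/10. 10⁻¹ ≡ 12 (mod 17) since 10·12 = 120 ≡ 1, so λ ≡ 2·12 ≡ 7.
  x = λ² - 8 - 8 = 49 - 16 ≡ 16; y = λ·(8 - 16) - 5 ≡ 7. → (16, 7)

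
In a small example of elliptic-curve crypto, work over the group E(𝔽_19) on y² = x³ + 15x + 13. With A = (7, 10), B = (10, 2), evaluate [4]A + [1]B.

First 4A:
Double-and-add on 4 = (100)₂. Start with A = (7, 10) for the leading 1-bit.
double: tangent at (7, 10): λ = (3·7² + 15)/(2·10) ≡ 10/1. 1⁻¹ ≡ 1 (mod 19), so λ ≡ 10·1 ≡ 10.
  x = λ² - 7 - 7 = 100 - 14 ≡ 10; y = λ·(7 - 10) - 10 ≡ 17. → (10, 17)
double: tangent at (10, 17): λ = (3·10² + 15)/(2·17) ≡ 11/15. 15⁻¹ ≡ 14 (mod 19) since 15·14 = 210 ≡ 1, so λ ≡ 11·14 ≡ 2.
  x = λ² - 10 - 10 = 4 - 20 ≡ 3; y = λ·(10 - 3) - 17 ≡ 16. → (3, 16)
4A = (3, 16).
Finally 4A + B:
(3, 16) + (10, 2). λ = (2 - 16)/(10 - 3) ≡ 5/7 mod 19. 7⁻¹ ≡ 11 (mod 19) since 7·11 = 77 ≡ 1, so λ ≡ 17.
  x = λ² - 3 - 10 = 289 - 13 ≡ 10; y = λ·(3 - 10) - 16 ≡ 17. → (10, 17)

(10, 17)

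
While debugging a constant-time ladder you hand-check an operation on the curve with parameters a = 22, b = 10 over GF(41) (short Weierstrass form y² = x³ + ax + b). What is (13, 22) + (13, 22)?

tangent at (13, 22): λ = (3·13² + 22)/(2·22) ≡ 37/3. 3⁻¹ ≡ 14 (mod 41) since 3·14 = 42 ≡ 1, so λ ≡ 37·14 ≡ 26.
  x = λ² - 13 - 13 = 676 - 26 ≡ 35; y = λ·(13 - 35) - 22 ≡ 21. → (35, 21)

(35, 21)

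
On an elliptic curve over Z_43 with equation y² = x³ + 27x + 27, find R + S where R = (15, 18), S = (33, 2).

(8, 14)

(15, 18) + (33, 2). λ = (2 - 18)/(33 - 15) ≡ 27/18 mod 43. 18⁻¹ ≡ 12 (mod 43) since 18·12 = 216 ≡ 1, so λ ≡ 23.
  x = λ² - 15 - 33 = 529 - 48 ≡ 8; y = λ·(15 - 8) - 18 ≡ 14. → (8, 14)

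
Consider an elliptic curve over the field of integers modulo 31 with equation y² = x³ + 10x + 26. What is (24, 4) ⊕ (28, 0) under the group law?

(11, 14)

(24, 4) + (28, 0). λ = (0 - 4)/(28 - 24) ≡ 27/4 mod 31. 4⁻¹ ≡ 8 (mod 31) since 4·8 = 32 ≡ 1, so λ ≡ 30.
  x = λ² - 24 - 28 = 900 - 52 ≡ 11; y = λ·(24 - 11) - 4 ≡ 14. → (11, 14)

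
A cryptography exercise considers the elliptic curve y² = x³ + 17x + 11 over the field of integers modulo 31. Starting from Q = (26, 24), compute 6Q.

Double-and-add on 6 = (110)₂. Start with Q = (26, 24) for the leading 1-bit.
double: tangent at (26, 24): λ = (3·26² + 17)/(2·24) ≡ 30/17. 17⁻¹ ≡ 11 (mod 31) since 17·11 = 187 ≡ 1, so λ ≡ 30·11 ≡ 20.
  x = λ² - 26 - 26 = 400 - 52 ≡ 7; y = λ·(26 - 7) - 24 ≡ 15. → (7, 15)
add Q: (7, 15) + (26, 24). λ = (24 - 15)/(26 - 7) ≡ 9/19 mod 31. 19⁻¹ ≡ 18 (mod 31), so λ ≡ 7.
  x = λ² - 7 - 26 = 49 - 33 ≡ 16; y = λ·(7 - 16) - 15 ≡ 15. → (16, 15)
double: tangent at (16, 15): λ = (3·16² + 17)/(2·15) ≡ 10/30. 30⁻¹ ≡ 30 (mod 31) since 30·30 = 900 ≡ 1, so λ ≡ 10·30 ≡ 21.
  x = λ² - 16 - 16 = 441 - 32 ≡ 6; y = λ·(16 - 6) - 15 ≡ 9. → (6, 9)

(6, 9)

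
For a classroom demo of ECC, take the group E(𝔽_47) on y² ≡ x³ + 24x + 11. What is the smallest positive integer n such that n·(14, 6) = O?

2P: tangent at (14, 6): λ = (3·14² + 24)/(2·6) ≡ 1/12. 12⁻¹ ≡ 4 (mod 47) since 12·4 = 48 ≡ 1, so λ ≡ 1·4 ≡ 4.
  x = λ² - 14 - 14 = 16 - 28 ≡ 35; y = λ·(14 - 35) - 6 ≡ 4. → (35, 4)
3P: (35, 4) + (14, 6). λ = (6 - 4)/(14 - 35) ≡ 2/26 mod 47. 26⁻¹ ≡ 38 (mod 47), so λ ≡ 29.
  x = λ² - 35 - 14 = 841 - 49 ≡ 40; y = λ·(35 - 40) - 4 ≡ 39. → (40, 39)
4P: (40, 39) + (14, 6). λ = (6 - 39)/(14 - 40) ≡ 14/21 mod 47. 21⁻¹ ≡ 9 (mod 47), so λ ≡ 32.
  x = λ² - 40 - 14 = 1024 - 54 ≡ 30; y = λ·(40 - 30) - 39 ≡ 46. → (30, 46)
5P: (30, 46) + (14, 6). λ = (6 - 46)/(14 - 30) ≡ 7/31 mod 47. 31⁻¹ ≡ 44 (mod 47), so λ ≡ 26.
  x = λ² - 30 - 14 = 676 - 44 ≡ 21; y = λ·(30 - 21) - 46 ≡ 0. → (21, 0)
6P: (21, 0) + (14, 6). λ = (6 - 0)/(14 - 21) ≡ 6/40 mod 47. 40⁻¹ ≡ 20 (mod 47), so λ ≡ 26.
  x = λ² - 21 - 14 = 676 - 35 ≡ 30; y = λ·(21 - 30) - 0 ≡ 1. → (30, 1)
7P: (30, 1) + (14, 6). λ = (6 - 1)/(14 - 30) ≡ 5/31 mod 47. 31⁻¹ ≡ 44 (mod 47), so λ ≡ 32.
  x = λ² - 30 - 14 = 1024 - 44 ≡ 40; y = λ·(30 - 40) - 1 ≡ 8. → (40, 8)
8P: (40, 8) + (14, 6). λ = (6 - 8)/(14 - 40) ≡ 45/21 mod 47. 21⁻¹ ≡ 9 (mod 47), so λ ≡ 29.
  x = λ² - 40 - 14 = 841 - 54 ≡ 35; y = λ·(40 - 35) - 8 ≡ 43. → (35, 43)
9P: (35, 43) + (14, 6). λ = (6 - 43)/(14 - 35) ≡ 10/26 mod 47. 26⁻¹ ≡ 38 (mod 47), so λ ≡ 4.
  x = λ² - 35 - 14 = 16 - 49 ≡ 14; y = λ·(35 - 14) - 43 ≡ 41. → (14, 41)
10P: (14, 41) + (14, 6): same x and y₁ ≡ -y₂, so the sum is O.
10P = O, so the order is 10.

10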